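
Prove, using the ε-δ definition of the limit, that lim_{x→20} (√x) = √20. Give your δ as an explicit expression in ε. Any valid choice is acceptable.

δ = min(20, √20·ε)

Fix ε > 0. We want δ > 0 such that 0 < |x − 20| < δ implies |√x − √20| < ε.
Rationalise: √x − √20 = (x − 20)/(√x + √20), so |√x − √20| = |x − 20|/(√x + √20).
Restrict δ ≤ 20 so that |x − 20| < 20 forces x > 0, and then √x + √20 > √20.
Hence |√x − √20| < |x − 20|/√20, which is < ε once |x − 20| < √20·ε.
Take δ = min(20, √20·ε). If 0 < |x − 20| < δ then x > 0 and |√x − √20| < |x − 20|/√20 < ε.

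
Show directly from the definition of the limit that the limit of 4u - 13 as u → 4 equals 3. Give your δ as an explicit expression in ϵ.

Fix ϵ > 0. We need δ > 0 so that 0 < |u − 4| < δ implies |(4u - 13) − 3| < ϵ.
Since (4u - 13) − 3 = 4(u − 4), we have |(4u - 13) − 3| = 4|u − 4|.
So 4|u − 4| < ϵ exactly when |u − 4| < ϵ/4.
Take δ = ϵ/4. If 0 < |u − 4| < δ then |(4u - 13) − 3| = 4|u − 4| < 4·(ϵ/4) = ϵ.

δ = ϵ/4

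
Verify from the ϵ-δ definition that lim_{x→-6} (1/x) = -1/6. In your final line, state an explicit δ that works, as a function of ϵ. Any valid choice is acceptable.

Let ϵ > 0 be given. We seek δ > 0 such that 0 < |x + 6| < δ implies |1/x + 1/6| < ϵ.
|1/x + 1/6| = |-6 − x|/(6·|x|) = |x + 6|/(6|x|).
Require δ ≤ 3 so that |x| > 6 − 3 = 3, hence 6|x| > 18.
Then |1/x + 1/6| < |x + 6|/18, which is < ϵ when |x + 6| < 18ϵ.
Take δ = min(3, 18ϵ). Then 0 < |x + 6| < δ gives both |x + 6| < 3 and |x + 6| < 18ϵ, so |1/x + 1/6| < ϵ.

δ = min(3, 18ϵ)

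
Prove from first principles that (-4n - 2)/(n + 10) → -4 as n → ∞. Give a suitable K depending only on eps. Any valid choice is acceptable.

K = 38/eps

Fix eps > 0. For n ≥ 1, |(-4n - 2)/(n + 10) + 4| = |38|/((n + 10)) = 38/((n + 10)).
Since n + 10 ≥ n for n ≥ 1, this is ≤ 38/(n) = 38/n.
So |(-4n - 2)/(n + 10) + 4| < eps whenever n > 38/eps.
Take K = 38/eps. If n > K then |(-4n - 2)/(n + 10) + 4| ≤ 38/n < eps.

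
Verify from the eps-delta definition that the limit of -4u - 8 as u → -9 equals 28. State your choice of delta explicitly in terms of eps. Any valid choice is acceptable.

Let eps > 0 be given. We need delta > 0 so that 0 < |u + 9| < delta implies |(-4u - 8) − 28| < eps.
|(-4u - 8) − 28| = |-4u - 36| = 4|u + 9|.
So 4|u + 9| < eps exactly when |u + 9| < eps/4.
Choosing delta = eps/4 gives |(-4u - 8) − 28| = 4|u + 9| < eps whenever |u + 9| < delta.

delta = eps/4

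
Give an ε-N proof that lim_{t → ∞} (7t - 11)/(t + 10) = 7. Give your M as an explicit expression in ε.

Let ε > 0. We seek M > 0 such that t > M implies |(7t - 11)/(t + 10) − 7| < ε.
(7t - 11)/(t + 10) − 7 = ((7t - 11) − 7(t + 10)) / ((t + 10)) = -81/((t + 10)).
For t > 0 we have t + 10 > t, so |(7t - 11)/(t + 10) − 7| = 81/((t + 10)) < 81/(t) = 81/t.
Thus |(7t - 11)/(t + 10) − 7| < ε whenever t > 81/ε.
Take M = 81/ε. If t > M then |(7t - 11)/(t + 10) − 7| < 81/t < ε.

M = 81/ε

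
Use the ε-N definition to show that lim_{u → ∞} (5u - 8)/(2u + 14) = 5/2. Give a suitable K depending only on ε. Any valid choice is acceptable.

Fix ε > 0. We seek K > 0 such that u > K implies |(5u - 8)/(2u + 14) − (5/2)| < ε.
(5u - 8)/(2u + 14) − (5/2) = (2(5u - 8) − 5(2u + 14)) / (2(2u + 14)) = -86/(2(2u + 14)).
For u > 0 we have 2u + 14 > 2u, so |(5u - 8)/(2u + 14) − (5/2)| = 86/(2(2u + 14)) < 86/(2·2u) = (43/2)/u.
Thus |(5u - 8)/(2u + 14) − (5/2)| < ε whenever u > (43/2)/ε.
Take K = (43/2)/ε. If u > K then |(5u - 8)/(2u + 14) − (5/2)| < (43/2)/u < ε.

K = (43/2)/ε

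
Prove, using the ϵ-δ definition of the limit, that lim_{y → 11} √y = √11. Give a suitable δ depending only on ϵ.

δ = min(11, √11·ϵ)

Let ϵ > 0 be given. We want δ > 0 such that 0 < |y − 11| < δ implies |√y − √11| < ϵ.
Multiplying by the conjugate, |√y − √11| = |y − 11|/(√y + √11).
Restrict δ ≤ 11 so that |y − 11| < 11 forces y > 0, and then √y + √11 > √11.
Hence |√y − √11| < |y − 11|/√11, which is < ϵ once |y − 11| < √11·ϵ.
Take δ = min(11, √11·ϵ). If 0 < |y − 11| < δ then y > 0 and |√y − √11| < |y − 11|/√11 < ϵ.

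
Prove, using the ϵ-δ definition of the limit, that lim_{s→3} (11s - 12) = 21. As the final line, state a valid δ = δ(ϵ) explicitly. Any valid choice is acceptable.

δ = ϵ/11

Let ϵ > 0 be given. We need δ > 0 so that 0 < |s − 3| < δ implies |(11s - 12) − 21| < ϵ.
Since (11s - 12) − 21 = 11(s − 3), we have |(11s - 12) − 21| = 11|s − 3|.
Thus it suffices that |s − 3| < ϵ/11.
Take δ = ϵ/11. If 0 < |s − 3| < δ then |(11s - 12) − 21| = 11|s − 3| < 11·(ϵ/11) = ϵ.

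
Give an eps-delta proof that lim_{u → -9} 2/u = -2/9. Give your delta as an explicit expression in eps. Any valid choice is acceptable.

delta = min(9/2, (81/4)eps)

Suppose eps > 0. We seek delta > 0 such that 0 < |u + 9| < delta implies |2/u + 2/9| < eps.
|2/u + 2/9| = 2·|-9 − u|/(9·|u|) = 2|u + 9|/(9|u|).
Restrict delta ≤ 9/2. Then |u + 9| < 9/2 gives |u| > 9/2, so 9|u| > 81/2.
Then |2/u + 2/9| < 2|u + 9|/(81/2), which is < eps when |u + 9| < (81/4)eps.
Take delta = min(9/2, (81/4)eps). Then 0 < |u + 9| < delta gives both |u + 9| < 9/2 and |u + 9| < (81/4)eps, so |2/u + 2/9| < eps.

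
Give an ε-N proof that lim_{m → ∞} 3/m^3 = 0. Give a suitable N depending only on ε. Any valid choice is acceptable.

N = (3/ε)^{1/3}

Fix ε > 0. For m ≥ 1, |3/m^3 − 0| = 3/m^3.
3/m^3 < ε ⇔ m^3 > 3/ε ⇔ m > (3/ε)^{1/3}.
Take N = (3/ε)^{1/3}. Then m > N implies 3/m^3 < ε.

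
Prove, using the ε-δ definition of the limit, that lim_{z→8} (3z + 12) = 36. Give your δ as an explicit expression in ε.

δ = ε/3

Suppose ε > 0. We need δ > 0 so that 0 < |z − 8| < δ implies |(3z + 12) − 36| < ε.
|(3z + 12) − 36| = |3z - 24| = 3|z − 8|.
Thus it suffices that |z − 8| < ε/3.
Choosing δ = ε/3 gives |(3z + 12) − 36| = 3|z − 8| < ε whenever |z − 8| < δ.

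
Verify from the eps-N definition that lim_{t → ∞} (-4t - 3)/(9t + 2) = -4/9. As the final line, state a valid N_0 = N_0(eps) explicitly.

N_0 = (19/81)/eps

Suppose eps > 0. We seek N_0 > 0 such that t > N_0 implies |(-4t - 3)/(9t + 2) + 4/9| < eps.
(-4t - 3)/(9t + 2) + 4/9 = (9(-4t - 3) − (-4)(9t + 2)) / (9(9t + 2)) = -19/(9(9t + 2)).
For t > 0 we have 9t + 2 > 9t, so |(-4t - 3)/(9t + 2) + 4/9| = 19/(9(9t + 2)) < 19/(9·9t) = (19/81)/t.
Thus |(-4t - 3)/(9t + 2) + 4/9| < eps whenever t > (19/81)/eps.
Take N_0 = (19/81)/eps. If t > N_0 then |(-4t - 3)/(9t + 2) + 4/9| < (19/81)/t < eps.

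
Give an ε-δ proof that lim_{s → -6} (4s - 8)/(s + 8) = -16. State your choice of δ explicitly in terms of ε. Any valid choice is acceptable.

Let ε > 0 be given. We want δ > 0 with 0 < |s + 6| < δ ⇒ |(4s - 8)/(s + 8) + 16| < ε.
Combining over a common denominator, (4s - 8)/(s + 8) + 16 = [(4s - 8)·2 − (-32)·(s + 8)] / [2·(s + 8)] = 40(s + 6) / (2(s + 8)).
So |(4s - 8)/(s + 8) + 16| = 40|s + 6| / (2·|s + 8|).
Restrict δ ≤ 1. Then |s + 6| < 1 gives |s + 8| = |(s + 6) + 2| ≥ 2 − 1 = 1.
Hence |(4s - 8)/(s + 8) + 16| < 40|s + 6|/(2·1) = 20|s + 6|, which is < ε once |s + 6| < (1/20)ε.
Take δ = min(1, (1/20)ε). Then 0 < |s + 6| < δ forces both bounds, so |(4s - 8)/(s + 8) + 16| < ε.

δ = min(1, (1/20)ε)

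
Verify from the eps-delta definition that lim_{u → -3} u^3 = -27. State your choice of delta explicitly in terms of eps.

Fix eps > 0. We seek delta > 0 with 0 < |u + 3| < delta ⇒ |u^3 + 27| < eps.
Factor: u^3 + 27 = (u + 3)(u^2 - 3u + 9), so |u^3 + 27| = |u + 3|·|u^2 - 3u + 9|.
Restrict delta ≤ 1. Then |u + 3| < 1 gives |u| < 4, so by the triangle inequality |u^2 - 3u + 9| ≤ 4^2 + 3·4 + 9 = 37.
Hence |u^3 + 27| ≤ 37|u + 3|, which is < eps once |u + 3| < eps/37.
Take delta = min(1, eps/37). If 0 < |u + 3| < delta then both bounds hold and |u^3 + 27| ≤ 37|u + 3| < 37·(eps/37) = eps.

delta = min(1, eps/37)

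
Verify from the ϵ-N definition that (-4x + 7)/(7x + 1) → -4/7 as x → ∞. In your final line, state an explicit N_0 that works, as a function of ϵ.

Let ϵ > 0. We seek N_0 > 0 such that x > N_0 implies |(-4x + 7)/(7x + 1) + 4/7| < ϵ.
(-4x + 7)/(7x + 1) + 4/7 = (7(-4x + 7) − (-4)(7x + 1)) / (7(7x + 1)) = 53/(7(7x + 1)).
For x > 0 we have 7x + 1 > 7x, so |(-4x + 7)/(7x + 1) + 4/7| = 53/(7(7x + 1)) < 53/(7·7x) = (53/49)/x.
Thus |(-4x + 7)/(7x + 1) + 4/7| < ϵ whenever x > (53/49)/ϵ.
Take N_0 = (53/49)/ϵ. If x > N_0 then |(-4x + 7)/(7x + 1) + 4/7| < (53/49)/x < ϵ.

N_0 = (53/49)/ϵ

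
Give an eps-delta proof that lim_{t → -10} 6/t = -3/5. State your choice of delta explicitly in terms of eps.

delta = min(5, (25/3)eps)

Let eps > 0 be given. We seek delta > 0 such that 0 < |t + 10| < delta implies |6/t + 3/5| < eps.
|6/t + 3/5| = 6·|-10 − t|/(10·|t|) = 6|t + 10|/(10|t|).
Require delta ≤ 5 so that |t| > 10 − 5 = 5, hence 10|t| > 50.
Then |6/t + 3/5| < 6|t + 10|/50, which is < eps when |t + 10| < (25/3)eps.
Take delta = min(5, (25/3)eps). Then 0 < |t + 10| < delta gives both |t + 10| < 5 and |t + 10| < (25/3)eps, so |6/t + 3/5| < eps.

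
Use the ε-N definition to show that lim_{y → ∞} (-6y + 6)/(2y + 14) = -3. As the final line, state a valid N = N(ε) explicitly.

N = 24/ε

Fix ε > 0. We seek N > 0 such that y > N implies |(-6y + 6)/(2y + 14) + 3| < ε.
(-6y + 6)/(2y + 14) + 3 = (2(-6y + 6) − (-6)(2y + 14)) / (2(2y + 14)) = 96/(2(2y + 14)).
For y > 0 we have 2y + 14 > 2y, so |(-6y + 6)/(2y + 14) + 3| = 96/(2(2y + 14)) < 96/(2·2y) = 24/y.
Thus |(-6y + 6)/(2y + 14) + 3| < ε whenever y > 24/ε.
Take N = 24/ε. If y > N then |(-6y + 6)/(2y + 14) + 3| < 24/y < ε.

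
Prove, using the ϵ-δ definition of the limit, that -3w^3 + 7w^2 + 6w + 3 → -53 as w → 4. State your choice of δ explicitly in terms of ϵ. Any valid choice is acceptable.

Let ϵ > 0. We want δ > 0 such that 0 < |w − 4| < δ implies |(-3w^3 + 7w^2 + 6w + 3) + 53| < ϵ.
(-3w^3 + 7w^2 + 6w + 3) + 53 = -3w^3 + 7w^2 + 6w + 56 = (w − 4)(-3w^2 - 5w - 14).
So |(-3w^3 + 7w^2 + 6w + 3) + 53| = |w − 4|·|-3w^2 - 5w - 14|.
Assume first that |w − 4| < 1, so |w| < 5. Then |-3w^2 - 5w - 14| ≤ 3·5^2 + 5·5 + 14 = 114.
Hence |(-3w^3 + 7w^2 + 6w + 3) + 53| ≤ 114|w − 4| < ϵ provided |w − 4| < ϵ/114.
Take δ = min(1, ϵ/114). Then 0 < |w − 4| < δ gives both |w − 4| < 1 and |w − 4| < ϵ/114, so |(-3w^3 + 7w^2 + 6w + 3) + 53| < ϵ.

δ = min(1, ϵ/114)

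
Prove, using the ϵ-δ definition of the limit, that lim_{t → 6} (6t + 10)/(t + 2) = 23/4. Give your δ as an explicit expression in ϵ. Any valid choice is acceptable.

δ = min(4, 16ϵ)

Suppose ϵ > 0. We want δ > 0 with 0 < |t − 6| < δ ⇒ |(6t + 10)/(t + 2) − (23/4)| < ϵ.
Combining over a common denominator, (6t + 10)/(t + 2) − (23/4) = [(6t + 10)·8 − 46·(t + 2)] / [8·(t + 2)] = 2(t − 6) / (8(t + 2)).
So |(6t + 10)/(t + 2) − (23/4)| = 2|t − 6| / (8·|t + 2|).
Restrict δ ≤ 4. Then |t − 6| < 4 gives |t + 2| = |(t − 6) + 8| ≥ 8 − 4 = 4.
Hence |(6t + 10)/(t + 2) − (23/4)| < 2|t − 6|/(8·4) = (1/16)|t − 6|, which is < ϵ once |t − 6| < 16ϵ.
Take δ = min(4, 16ϵ). Then 0 < |t − 6| < δ forces both bounds, so |(6t + 10)/(t + 2) − (23/4)| < ϵ.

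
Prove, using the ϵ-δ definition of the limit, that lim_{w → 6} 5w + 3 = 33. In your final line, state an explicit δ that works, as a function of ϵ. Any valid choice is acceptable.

Let ϵ > 0 be given. We need δ > 0 so that 0 < |w − 6| < δ implies |(5w + 3) − 33| < ϵ.
Since (5w + 3) − 33 = 5(w − 6), we have |(5w + 3) − 33| = 5|w − 6|.
So 5|w − 6| < ϵ exactly when |w − 6| < ϵ/5.
Take δ = ϵ/5. If 0 < |w − 6| < δ then |(5w + 3) − 33| = 5|w − 6| < 5·(ϵ/5) = ϵ.

δ = ϵ/5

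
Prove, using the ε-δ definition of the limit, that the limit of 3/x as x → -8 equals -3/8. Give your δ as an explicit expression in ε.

Let ε > 0. We seek δ > 0 such that 0 < |x + 8| < δ implies |3/x + 3/8| < ε.
|3/x + 3/8| = 3·|-8 − x|/(8·|x|) = 3|x + 8|/(8|x|).
Require δ ≤ 4 so that |x| > 8 − 4 = 4, hence 8|x| > 32.
Then |3/x + 3/8| < 3|x + 8|/32, which is < ε when |x + 8| < (32/3)ε.
Take δ = min(4, (32/3)ε). Then 0 < |x + 8| < δ gives both |x + 8| < 4 and |x + 8| < (32/3)ε, so |3/x + 3/8| < ε.

δ = min(4, (32/3)ε)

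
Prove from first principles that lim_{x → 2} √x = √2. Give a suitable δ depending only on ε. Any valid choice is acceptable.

δ = min(2, √2·ε)

Let ε > 0. We want δ > 0 such that 0 < |x − 2| < δ implies |√x − √2| < ε.
Rationalise: √x − √2 = (x − 2)/(√x + √2), so |√x − √2| = |x − 2|/(√x + √2).
Restrict δ ≤ 2 so that |x − 2| < 2 forces x > 0, and then √x + √2 > √2.
Hence |√x − √2| < |x − 2|/√2, which is < ε once |x − 2| < √2·ε.
Take δ = min(2, √2·ε). If 0 < |x − 2| < δ then x > 0 and |√x − √2| < |x − 2|/√2 < ε.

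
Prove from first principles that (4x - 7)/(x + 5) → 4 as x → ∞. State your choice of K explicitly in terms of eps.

K = 27/eps

Fix eps > 0. We seek K > 0 such that x > K implies |(4x - 7)/(x + 5) − 4| < eps.
(4x - 7)/(x + 5) − 4 = ((4x - 7) − 4(x + 5)) / ((x + 5)) = -27/((x + 5)).
For x > 0 we have x + 5 > x, so |(4x - 7)/(x + 5) − 4| = 27/((x + 5)) < 27/(x) = 27/x.
Thus |(4x - 7)/(x + 5) − 4| < eps whenever x > 27/eps.
Take K = 27/eps. If x > K then |(4x - 7)/(x + 5) − 4| < 27/x < eps.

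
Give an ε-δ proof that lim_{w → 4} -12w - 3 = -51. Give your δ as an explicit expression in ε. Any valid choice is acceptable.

Fix ε > 0. We need δ > 0 so that 0 < |w − 4| < δ implies |(-12w - 3) + 51| < ε.
Since (-12w - 3) + 51 = -12(w − 4), we have |(-12w - 3) + 51| = 12|w − 4|.
Thus it suffices that |w − 4| < ε/12.
Take δ = ε/12. If 0 < |w − 4| < δ then |(-12w - 3) + 51| = 12|w − 4| < 12·(ε/12) = ε.

δ = ε/12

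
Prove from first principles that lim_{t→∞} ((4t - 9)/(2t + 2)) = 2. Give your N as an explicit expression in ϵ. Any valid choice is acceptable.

Let ϵ > 0. We seek N > 0 such that t > N implies |(4t - 9)/(2t + 2) − 2| < ϵ.
(4t - 9)/(2t + 2) − 2 = (2(4t - 9) − 4(2t + 2)) / (2(2t + 2)) = -26/(2(2t + 2)).
For t > 0 we have 2t + 2 > 2t, so |(4t - 9)/(2t + 2) − 2| = 26/(2(2t + 2)) < 26/(2·2t) = (13/2)/t.
Thus |(4t - 9)/(2t + 2) − 2| < ϵ whenever t > (13/2)/ϵ.
Take N = (13/2)/ϵ. If t > N then |(4t - 9)/(2t + 2) − 2| < (13/2)/t < ϵ.

N = (13/2)/ϵ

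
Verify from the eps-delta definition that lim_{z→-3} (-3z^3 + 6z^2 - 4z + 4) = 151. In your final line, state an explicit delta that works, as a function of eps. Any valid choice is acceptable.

Let eps > 0 be given. We want delta > 0 such that 0 < |z + 3| < delta implies |(-3z^3 + 6z^2 - 4z + 4) − 151| < eps.
(-3z^3 + 6z^2 - 4z + 4) − 151 = -3z^3 + 6z^2 - 4z - 147 = (z + 3)(-3z^2 + 15z - 49).
So |(-3z^3 + 6z^2 - 4z + 4) − 151| = |z + 3|·|-3z^2 + 15z - 49|.
Assume first that |z + 3| < 1, so |z| < 4. Then |-3z^2 + 15z - 49| ≤ 3·4^2 + 15·4 + 49 = 157.
Hence |(-3z^3 + 6z^2 - 4z + 4) − 151| ≤ 157|z + 3| < eps provided |z + 3| < eps/157.
Choosing delta = min(1, eps/157) ensures both conditions, hence |(-3z^3 + 6z^2 - 4z + 4) − 151| < eps.

delta = min(1, eps/157)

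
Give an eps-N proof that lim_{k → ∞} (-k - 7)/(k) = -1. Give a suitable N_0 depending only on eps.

N_0 = 7/eps

Suppose eps > 0. For k ≥ 1, |(-k - 7)/(k) + 1| = |-7|/((k)) = 7/((k)).
Since k ≥ k for k ≥ 1, this is ≤ 7/(k) = 7/k.
So |(-k - 7)/(k) + 1| < eps whenever k > 7/eps.
Take N_0 = 7/eps. If k > N_0 then |(-k - 7)/(k) + 1| ≤ 7/k < eps.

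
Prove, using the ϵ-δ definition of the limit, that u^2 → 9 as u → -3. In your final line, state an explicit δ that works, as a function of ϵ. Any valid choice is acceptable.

δ = min(2, ϵ/8)

Let ϵ > 0. We seek δ > 0 with 0 < |u + 3| < δ ⇒ |u^2 − 9| < ϵ.
Factor: u^2 − 9 = (u + 3)(u - 3), so |u^2 − 9| = |u + 3|·|u - 3|.
Impose δ ≤ 2 so that |u| < 5; then |u - 3| ≤ 8.
Hence |u^2 − 9| ≤ 8|u + 3|, which is < ϵ once |u + 3| < ϵ/8.
Take δ = min(2, ϵ/8). If 0 < |u + 3| < δ then both bounds hold and |u^2 − 9| ≤ 8|u + 3| < 8·(ϵ/8) = ϵ.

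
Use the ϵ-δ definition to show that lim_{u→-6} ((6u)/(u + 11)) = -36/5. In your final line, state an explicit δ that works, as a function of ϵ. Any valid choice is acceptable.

Fix ϵ > 0. We want δ > 0 with 0 < |u + 6| < δ ⇒ |(6u)/(u + 11) + 36/5| < ϵ.
Combining over a common denominator, (6u)/(u + 11) + 36/5 = [(6u)·5 − (-36)·(u + 11)] / [5·(u + 11)] = 66(u + 6) / (5(u + 11)).
So |(6u)/(u + 11) + 36/5| = 66|u + 6| / (5·|u + 11|).
Restrict δ ≤ 5/2. Then |u + 6| < 5/2 gives |u + 11| = |(u + 6) + 5| ≥ 5 − 5/2 = 5/2.
Hence |(6u)/(u + 11) + 36/5| < 66|u + 6|/(5·(5/2)) = (132/25)|u + 6|, which is < ϵ once |u + 6| < (25/132)ϵ.
Take δ = min(5/2, (25/132)ϵ). Then 0 < |u + 6| < δ forces both bounds, so |(6u)/(u + 11) + 36/5| < ϵ.

δ = min(5/2, (25/132)ϵ)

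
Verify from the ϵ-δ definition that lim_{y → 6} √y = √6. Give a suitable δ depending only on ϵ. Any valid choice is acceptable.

δ = min(6, √6·ϵ)

Suppose ϵ > 0. We want δ > 0 such that 0 < |y − 6| < δ implies |√y − √6| < ϵ.
Multiplying by the conjugate, |√y − √6| = |y − 6|/(√y + √6).
Restrict δ ≤ 6 so that |y − 6| < 6 forces y > 0, and then √y + √6 > √6.
Hence |√y − √6| < |y − 6|/√6, which is < ϵ once |y − 6| < √6·ϵ.
Take δ = min(6, √6·ϵ). If 0 < |y − 6| < δ then y > 0 and |√y − √6| < |y − 6|/√6 < ϵ.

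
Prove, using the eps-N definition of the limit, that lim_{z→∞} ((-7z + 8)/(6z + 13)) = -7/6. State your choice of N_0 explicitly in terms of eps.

Suppose eps > 0. We seek N_0 > 0 such that z > N_0 implies |(-7z + 8)/(6z + 13) + 7/6| < eps.
(-7z + 8)/(6z + 13) + 7/6 = (6(-7z + 8) − (-7)(6z + 13)) / (6(6z + 13)) = 139/(6(6z + 13)).
For z > 0 we have 6z + 13 > 6z, so |(-7z + 8)/(6z + 13) + 7/6| = 139/(6(6z + 13)) < 139/(6·6z) = (139/36)/z.
Thus |(-7z + 8)/(6z + 13) + 7/6| < eps whenever z > (139/36)/eps.
Take N_0 = (139/36)/eps. If z > N_0 then |(-7z + 8)/(6z + 13) + 7/6| < (139/36)/z < eps.

N_0 = (139/36)/eps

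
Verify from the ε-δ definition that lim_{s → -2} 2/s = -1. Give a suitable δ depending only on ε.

δ = min(1, ε)

Let ε > 0. We seek δ > 0 such that 0 < |s + 2| < δ implies |2/s + 1| < ε.
|2/s + 1| = 2·|-2 − s|/(2·|s|) = 2|s + 2|/(2|s|).
Require δ ≤ 1 so that |s| > 2 − 1 = 1, hence 2|s| > 2.
Then |2/s + 1| < 2|s + 2|/2, which is < ε when |s + 2| < ε.
Take δ = min(1, ε). Then 0 < |s + 2| < δ gives both |s + 2| < 1 and |s + 2| < ε, so |2/s + 1| < ε.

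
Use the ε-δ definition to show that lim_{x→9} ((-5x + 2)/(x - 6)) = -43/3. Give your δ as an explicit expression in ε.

δ = min(3/2, (9/56)ε)

Let ε > 0 be given. We want δ > 0 with 0 < |x − 9| < δ ⇒ |(-5x + 2)/(x - 6) + 43/3| < ε.
Combining over a common denominator, (-5x + 2)/(x - 6) + 43/3 = [(-5x + 2)·3 − (-43)·(x - 6)] / [3·(x - 6)] = 28(x − 9) / (3(x - 6)).
So |(-5x + 2)/(x - 6) + 43/3| = 28|x − 9| / (3·|x − 6|).
Require δ ≤ 3/2, so |x − 6| ≥ |3| − |x − 9| > 3 − 3/2 = 3/2.
Hence |(-5x + 2)/(x - 6) + 43/3| < 28|x − 9|/(3·(3/2)) = (56/9)|x − 9|, which is < ε once |x − 9| < (9/56)ε.
Take δ = min(3/2, (9/56)ε). Then 0 < |x − 9| < δ forces both bounds, so |(-5x + 2)/(x - 6) + 43/3| < ε.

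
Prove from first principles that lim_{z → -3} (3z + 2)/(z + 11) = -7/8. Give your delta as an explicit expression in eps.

Let eps > 0. We want delta > 0 with 0 < |z + 3| < delta ⇒ |(3z + 2)/(z + 11) + 7/8| < eps.
Combining over a common denominator, (3z + 2)/(z + 11) + 7/8 = [(3z + 2)·8 − (-7)·(z + 11)] / [8·(z + 11)] = 31(z + 3) / (8(z + 11)).
So |(3z + 2)/(z + 11) + 7/8| = 31|z + 3| / (8·|z + 11|).
Require delta ≤ 4, so |z + 11| ≥ |8| − |z + 3| > 8 − 4 = 4.
Hence |(3z + 2)/(z + 11) + 7/8| < 31|z + 3|/(8·4) = (31/32)|z + 3|, which is < eps once |z + 3| < (32/31)eps.
Take delta = min(4, (32/31)eps). Then 0 < |z + 3| < delta forces both bounds, so |(3z + 2)/(z + 11) + 7/8| < eps.

delta = min(4, (32/31)eps)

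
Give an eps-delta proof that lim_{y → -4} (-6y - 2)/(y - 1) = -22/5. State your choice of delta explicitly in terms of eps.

delta = min(5/2, (25/16)eps)

Suppose eps > 0. We want delta > 0 with 0 < |y + 4| < delta ⇒ |(-6y - 2)/(y - 1) + 22/5| < eps.
Combining over a common denominator, (-6y - 2)/(y - 1) + 22/5 = [(-6y - 2)·(-5) − 22·(y - 1)] / [(-5)·(y - 1)] = 8(y + 4) / ((-5)(y - 1)).
So |(-6y - 2)/(y - 1) + 22/5| = 8|y + 4| / (5·|y − 1|).
Restrict delta ≤ 5/2. Then |y + 4| < 5/2 gives |y − 1| = |(y + 4) + (-5)| ≥ 5 − 5/2 = 5/2.
Hence |(-6y - 2)/(y - 1) + 22/5| < 8|y + 4|/(5·(5/2)) = (16/25)|y + 4|, which is < eps once |y + 4| < (25/16)eps.
Take delta = min(5/2, (25/16)eps). Then 0 < |y + 4| < delta forces both bounds, so |(-6y - 2)/(y - 1) + 22/5| < eps.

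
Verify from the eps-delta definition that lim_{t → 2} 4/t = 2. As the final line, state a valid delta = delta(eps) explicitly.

delta = min(1, (1/2)eps)

Suppose eps > 0. We seek delta > 0 such that 0 < |t − 2| < delta implies |4/t − 2| < eps.
|4/t − 2| = 4·|2 − t|/(2·|t|) = 4|t − 2|/(2|t|).
Restrict delta ≤ 1. Then |t − 2| < 1 gives |t| > 1, so 2|t| > 2.
Then |4/t − 2| < 4|t − 2|/2, which is < eps when |t − 2| < (1/2)eps.
Take delta = min(1, (1/2)eps). Then 0 < |t − 2| < delta gives both |t − 2| < 1 and |t − 2| < (1/2)eps, so |4/t − 2| < eps.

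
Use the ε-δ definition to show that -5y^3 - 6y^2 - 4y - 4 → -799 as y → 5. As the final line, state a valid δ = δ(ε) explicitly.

δ = min(2, ε/621)

Let ε > 0 be given. We want δ > 0 such that 0 < |y − 5| < δ implies |(-5y^3 - 6y^2 - 4y - 4) + 799| < ε.
(-5y^3 - 6y^2 - 4y - 4) + 799 = -5y^3 - 6y^2 - 4y + 795 = (y − 5)(-5y^2 - 31y - 159).
So |(-5y^3 - 6y^2 - 4y - 4) + 799| = |y − 5|·|-5y^2 - 31y - 159|.
Assume first that |y − 5| < 2, so |y| < 7. Then |-5y^2 - 31y - 159| ≤ 5·7^2 + 31·7 + 159 = 621.
Hence |(-5y^3 - 6y^2 - 4y - 4) + 799| ≤ 621|y − 5| < ε provided |y − 5| < ε/621.
Choosing δ = min(2, ε/621) ensures both conditions, hence |(-5y^3 - 6y^2 - 4y - 4) + 799| < ε.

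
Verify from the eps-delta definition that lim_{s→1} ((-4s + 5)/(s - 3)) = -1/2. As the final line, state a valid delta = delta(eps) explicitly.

delta = min(1, (2/7)eps)

Let eps > 0 be given. We want delta > 0 with 0 < |s − 1| < delta ⇒ |(-4s + 5)/(s - 3) + 1/2| < eps.
Combining over a common denominator, (-4s + 5)/(s - 3) + 1/2 = [(-4s + 5)·(-2) − 1·(s - 3)] / [(-2)·(s - 3)] = 7(s − 1) / ((-2)(s - 3)).
So |(-4s + 5)/(s - 3) + 1/2| = 7|s − 1| / (2·|s − 3|).
Require delta ≤ 1, so |s − 3| ≥ |-2| − |s − 1| > 2 − 1 = 1.
Hence |(-4s + 5)/(s - 3) + 1/2| < 7|s − 1|/(2·1) = (7/2)|s − 1|, which is < eps once |s − 1| < (2/7)eps.
Take delta = min(1, (2/7)eps). Then 0 < |s − 1| < delta forces both bounds, so |(-4s + 5)/(s - 3) + 1/2| < eps.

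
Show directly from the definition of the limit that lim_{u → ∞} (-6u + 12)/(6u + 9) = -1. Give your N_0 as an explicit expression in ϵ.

Fix ϵ > 0. We seek N_0 > 0 such that u > N_0 implies |(-6u + 12)/(6u + 9) + 1| < ϵ.
(-6u + 12)/(6u + 9) + 1 = (6(-6u + 12) − (-6)(6u + 9)) / (6(6u + 9)) = 126/(6(6u + 9)).
For u > 0 we have 6u + 9 > 6u, so |(-6u + 12)/(6u + 9) + 1| = 126/(6(6u + 9)) < 126/(6·6u) = (7/2)/u.
Thus |(-6u + 12)/(6u + 9) + 1| < ϵ whenever u > (7/2)/ϵ.
Take N_0 = (7/2)/ϵ. If u > N_0 then |(-6u + 12)/(6u + 9) + 1| < (7/2)/u < ϵ.

N_0 = (7/2)/ϵ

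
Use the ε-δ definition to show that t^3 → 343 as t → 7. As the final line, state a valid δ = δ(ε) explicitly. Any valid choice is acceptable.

δ = min(1, ε/169)

Let ε > 0 be given. We seek δ > 0 with 0 < |t − 7| < δ ⇒ |t^3 − 343| < ε.
Factor: t^3 − 343 = (t − 7)(t^2 + 7t + 49), so |t^3 − 343| = |t − 7|·|t^2 + 7t + 49|.
Restrict δ ≤ 1. Then |t − 7| < 1 gives |t| < 8, so by the triangle inequality |t^2 + 7t + 49| ≤ 8^2 + 7·8 + 49 = 169.
Hence |t^3 − 343| ≤ 169|t − 7|, which is < ε once |t − 7| < ε/169.
Take δ = min(1, ε/169). If 0 < |t − 7| < δ then both bounds hold and |t^3 − 343| ≤ 169|t − 7| < 169·(ε/169) = ε.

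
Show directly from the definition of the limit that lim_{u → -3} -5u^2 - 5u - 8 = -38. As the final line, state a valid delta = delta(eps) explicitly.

delta = min(1, eps/30)

Let eps > 0. We want delta > 0 such that 0 < |u + 3| < delta implies |(-5u^2 - 5u - 8) + 38| < eps.
(-5u^2 - 5u - 8) + 38 = -5u^2 - 5u + 30 = (u + 3)(-5u + 10).
So |(-5u^2 - 5u - 8) + 38| = |u + 3|·|-5u + 10|.
Assume first that |u + 3| < 1, so |u| < 4. Then |-5u + 10| ≤ 5·4 + 10 = 30.
Hence |(-5u^2 - 5u - 8) + 38| ≤ 30|u + 3| < eps provided |u + 3| < eps/30.
Choosing delta = min(1, eps/30) ensures both conditions, hence |(-5u^2 - 5u - 8) + 38| < eps.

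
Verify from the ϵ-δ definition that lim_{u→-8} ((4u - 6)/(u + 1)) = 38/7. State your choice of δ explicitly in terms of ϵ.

δ = min(7/2, (49/20)ϵ)

Let ϵ > 0 be given. We want δ > 0 with 0 < |u + 8| < δ ⇒ |(4u - 6)/(u + 1) − (38/7)| < ϵ.
Combining over a common denominator, (4u - 6)/(u + 1) − (38/7) = [(4u - 6)·(-7) − (-38)·(u + 1)] / [(-7)·(u + 1)] = 10(u + 8) / ((-7)(u + 1)).
So |(4u - 6)/(u + 1) − (38/7)| = 10|u + 8| / (7·|u + 1|).
Restrict δ ≤ 7/2. Then |u + 8| < 7/2 gives |u + 1| = |(u + 8) + (-7)| ≥ 7 − 7/2 = 7/2.
Hence |(4u - 6)/(u + 1) − (38/7)| < 10|u + 8|/(7·(7/2)) = (20/49)|u + 8|, which is < ϵ once |u + 8| < (49/20)ϵ.
Take δ = min(7/2, (49/20)ϵ). Then 0 < |u + 8| < δ forces both bounds, so |(4u - 6)/(u + 1) − (38/7)| < ϵ.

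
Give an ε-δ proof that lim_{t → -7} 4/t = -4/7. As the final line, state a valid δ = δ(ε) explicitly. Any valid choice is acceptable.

Let ε > 0 be given. We seek δ > 0 such that 0 < |t + 7| < δ implies |4/t + 4/7| < ε.
|4/t + 4/7| = 4·|-7 − t|/(7·|t|) = 4|t + 7|/(7|t|).
Require δ ≤ 7/2 so that |t| > 7 − 7/2 = 7/2, hence 7|t| > 49/2.
Then |4/t + 4/7| < 4|t + 7|/(49/2), which is < ε when |t + 7| < (49/8)ε.
Take δ = min(7/2, (49/8)ε). Then 0 < |t + 7| < δ gives both |t + 7| < 7/2 and |t + 7| < (49/8)ε, so |4/t + 4/7| < ε.

δ = min(7/2, (49/8)ε)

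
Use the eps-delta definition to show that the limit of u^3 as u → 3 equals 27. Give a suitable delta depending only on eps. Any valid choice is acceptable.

delta = min(1, eps/37)

Suppose eps > 0. We seek delta > 0 with 0 < |u − 3| < delta ⇒ |u^3 − 27| < eps.
Factor: u^3 − 27 = (u − 3)(u^2 + 3u + 9), so |u^3 − 27| = |u − 3|·|u^2 + 3u + 9|.
Restrict delta ≤ 1. Then |u − 3| < 1 gives |u| < 4, so by the triangle inequality |u^2 + 3u + 9| ≤ 4^2 + 3·4 + 9 = 37.
Hence |u^3 − 27| ≤ 37|u − 3|, which is < eps once |u − 3| < eps/37.
Take delta = min(1, eps/37). If 0 < |u − 3| < delta then both bounds hold and |u^3 − 27| ≤ 37|u − 3| < 37·(eps/37) = eps.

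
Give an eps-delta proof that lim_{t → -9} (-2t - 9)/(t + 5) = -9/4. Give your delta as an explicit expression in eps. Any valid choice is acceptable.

delta = min(2, 8eps)

Suppose eps > 0. We want delta > 0 with 0 < |t + 9| < delta ⇒ |(-2t - 9)/(t + 5) + 9/4| < eps.
Combining over a common denominator, (-2t - 9)/(t + 5) + 9/4 = [(-2t - 9)·(-4) − 9·(t + 5)] / [(-4)·(t + 5)] = -1(t + 9) / ((-4)(t + 5)).
So |(-2t - 9)/(t + 5) + 9/4| = |t + 9| / (4·|t + 5|).
Restrict delta ≤ 2. Then |t + 9| < 2 gives |t + 5| = |(t + 9) + (-4)| ≥ 4 − 2 = 2.
Hence |(-2t - 9)/(t + 5) + 9/4| < |t + 9|/(4·2) = (1/8)|t + 9|, which is < eps once |t + 9| < 8eps.
Take delta = min(2, 8eps). Then 0 < |t + 9| < delta forces both bounds, so |(-2t - 9)/(t + 5) + 9/4| < eps.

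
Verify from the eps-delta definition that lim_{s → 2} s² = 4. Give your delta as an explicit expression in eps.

delta = min(1, eps/5)

Suppose eps > 0. We seek delta > 0 with 0 < |s − 2| < delta ⇒ |s² − 4| < eps.
Factor: s² − 4 = (s − 2)(s + 2), so |s² − 4| = |s − 2|·|s + 2|.
Impose delta ≤ 1 so that |s| < 3; then |s + 2| ≤ 5.
Hence |s² − 4| ≤ 5|s − 2|, which is < eps once |s − 2| < eps/5.
Take delta = min(1, eps/5). If 0 < |s − 2| < delta then both bounds hold and |s² − 4| ≤ 5|s − 2| < 5·(eps/5) = eps.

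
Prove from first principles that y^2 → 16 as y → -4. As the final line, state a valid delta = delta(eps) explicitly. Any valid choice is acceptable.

Let eps > 0 be given. We seek delta > 0 with 0 < |y + 4| < delta ⇒ |y^2 − 16| < eps.
Factor: y^2 − 16 = (y + 4)(y - 4), so |y^2 − 16| = |y + 4|·|y - 4|.
Impose delta ≤ 2 so that |y| < 6; then |y - 4| ≤ 10.
Hence |y^2 − 16| ≤ 10|y + 4|, which is < eps once |y + 4| < eps/10.
Take delta = min(2, eps/10). If 0 < |y + 4| < delta then both bounds hold and |y^2 − 16| ≤ 10|y + 4| < 10·(eps/10) = eps.

delta = min(2, eps/10)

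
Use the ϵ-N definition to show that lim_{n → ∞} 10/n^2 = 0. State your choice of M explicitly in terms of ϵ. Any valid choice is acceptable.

M = (10/ϵ)^{1/2}

Let ϵ > 0. For n ≥ 1, |10/n^2 − 0| = 10/n^2.
10/n^2 < ϵ ⇔ n^2 > 10/ϵ ⇔ n > (10/ϵ)^{1/2}.
Take M = (10/ϵ)^{1/2}. Then n > M implies 10/n^2 < ϵ.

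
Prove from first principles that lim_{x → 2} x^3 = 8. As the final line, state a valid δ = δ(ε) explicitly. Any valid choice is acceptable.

δ = min(1, ε/19)

Suppose ε > 0. We seek δ > 0 with 0 < |x − 2| < δ ⇒ |x^3 − 8| < ε.
Factor: x^3 − 8 = (x − 2)(x^2 + 2x + 4), so |x^3 − 8| = |x − 2|·|x^2 + 2x + 4|.
Restrict δ ≤ 1. Then |x − 2| < 1 gives |x| < 3, so by the triangle inequality |x^2 + 2x + 4| ≤ 3^2 + 2·3 + 4 = 19.
Hence |x^3 − 8| ≤ 19|x − 2|, which is < ε once |x − 2| < ε/19.
Take δ = min(1, ε/19). If 0 < |x − 2| < δ then both bounds hold and |x^3 − 8| ≤ 19|x − 2| < 19·(ε/19) = ε.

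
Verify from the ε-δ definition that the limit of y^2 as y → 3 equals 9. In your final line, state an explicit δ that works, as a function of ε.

Fix ε > 0. We seek δ > 0 with 0 < |y − 3| < δ ⇒ |y^2 − 9| < ε.
Factor: y^2 − 9 = (y − 3)(y + 3), so |y^2 − 9| = |y − 3|·|y + 3|.
Impose δ ≤ 1 so that |y| < 4; then |y + 3| ≤ 7.
Hence |y^2 − 9| ≤ 7|y − 3|, which is < ε once |y − 3| < ε/7.
Take δ = min(1, ε/7). If 0 < |y − 3| < δ then both bounds hold and |y^2 − 9| ≤ 7|y − 3| < 7·(ε/7) = ε.

δ = min(1, ε/7)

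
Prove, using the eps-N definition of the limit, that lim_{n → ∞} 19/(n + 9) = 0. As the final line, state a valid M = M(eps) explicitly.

M = 19/eps

Fix eps > 0. For n ≥ 1, |19/(n + 9) − 0| = 19/(n + 9) ≤ 19/n.
We need 19/n < eps, i.e. n > 19/eps.
Take M = 19/eps. If n > M then |19/(n + 9)| ≤ 19/n < eps.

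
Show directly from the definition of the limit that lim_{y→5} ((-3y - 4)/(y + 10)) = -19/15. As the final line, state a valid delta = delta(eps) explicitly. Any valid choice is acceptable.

Suppose eps > 0. We want delta > 0 with 0 < |y − 5| < delta ⇒ |(-3y - 4)/(y + 10) + 19/15| < eps.
Combining over a common denominator, (-3y - 4)/(y + 10) + 19/15 = [(-3y - 4)·15 − (-19)·(y + 10)] / [15·(y + 10)] = -26(y − 5) / (15(y + 10)).
So |(-3y - 4)/(y + 10) + 19/15| = 26|y − 5| / (15·|y + 10|).
Restrict delta ≤ 15/2. Then |y − 5| < 15/2 gives |y + 10| = |(y − 5) + 15| ≥ 15 − 15/2 = 15/2.
Hence |(-3y - 4)/(y + 10) + 19/15| < 26|y − 5|/(15·(15/2)) = (52/225)|y − 5|, which is < eps once |y − 5| < (225/52)eps.
Take delta = min(15/2, (225/52)eps). Then 0 < |y − 5| < delta forces both bounds, so |(-3y - 4)/(y + 10) + 19/15| < eps.

delta = min(15/2, (225/52)eps)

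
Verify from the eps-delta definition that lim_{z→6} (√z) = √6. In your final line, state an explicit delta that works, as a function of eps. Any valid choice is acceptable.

Let eps > 0 be given. We want delta > 0 such that 0 < |z − 6| < delta implies |√z − √6| < eps.
Rationalise: √z − √6 = (z − 6)/(√z + √6), so |√z − √6| = |z − 6|/(√z + √6).
Restrict delta ≤ 6 so that |z − 6| < 6 forces z > 0, and then √z + √6 > √6.
Hence |√z − √6| < |z − 6|/√6, which is < eps once |z − 6| < √6·eps.
Take delta = min(6, √6·eps). If 0 < |z − 6| < delta then z > 0 and |√z − √6| < |z − 6|/√6 < eps.

delta = min(6, √6·eps)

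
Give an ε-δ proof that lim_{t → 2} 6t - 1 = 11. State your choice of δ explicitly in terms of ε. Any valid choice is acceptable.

δ = ε/6

Fix ε > 0. We need δ > 0 so that 0 < |t − 2| < δ implies |(6t - 1) − 11| < ε.
Since (6t - 1) − 11 = 6(t − 2), we have |(6t - 1) − 11| = 6|t − 2|.
Thus it suffices that |t − 2| < ε/6.
Take δ = ε/6. If 0 < |t − 2| < δ then |(6t - 1) − 11| = 6|t − 2| < 6·(ε/6) = ε.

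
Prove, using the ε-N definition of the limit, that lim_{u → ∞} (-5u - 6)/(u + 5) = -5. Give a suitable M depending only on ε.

Suppose ε > 0. We seek M > 0 such that u > M implies |(-5u - 6)/(u + 5) + 5| < ε.
(-5u - 6)/(u + 5) + 5 = ((-5u - 6) − (-5)(u + 5)) / ((u + 5)) = 19/((u + 5)).
For u > 0 we have u + 5 > u, so |(-5u - 6)/(u + 5) + 5| = 19/((u + 5)) < 19/(u) = 19/u.
Thus |(-5u - 6)/(u + 5) + 5| < ε whenever u > 19/ε.
Take M = 19/ε. If u > M then |(-5u - 6)/(u + 5) + 5| < 19/u < ε.

M = 19/ε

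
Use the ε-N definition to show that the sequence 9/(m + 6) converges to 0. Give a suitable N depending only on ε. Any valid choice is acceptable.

Fix ε > 0. For m ≥ 1, |9/(m + 6) − 0| = 9/(m + 6) ≤ 9/m.
We need 9/m < ε, i.e. m > 9/ε.
Take N = 9/ε. If m > N then |9/(m + 6)| ≤ 9/m < ε.

N = 9/ε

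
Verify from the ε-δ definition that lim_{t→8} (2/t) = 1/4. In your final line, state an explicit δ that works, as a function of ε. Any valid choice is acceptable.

δ = min(4, 16ε)

Let ε > 0 be given. We seek δ > 0 such that 0 < |t − 8| < δ implies |2/t − (1/4)| < ε.
|2/t − (1/4)| = 2·|8 − t|/(8·|t|) = 2|t − 8|/(8|t|).
Require δ ≤ 4 so that |t| > 8 − 4 = 4, hence 8|t| > 32.
Then |2/t − (1/4)| < 2|t − 8|/32, which is < ε when |t − 8| < 16ε.
Take δ = min(4, 16ε). Then 0 < |t − 8| < δ gives both |t − 8| < 4 and |t − 8| < 16ε, so |2/t − (1/4)| < ε.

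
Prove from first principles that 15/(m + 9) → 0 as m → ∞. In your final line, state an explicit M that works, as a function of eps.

Fix eps > 0. For m ≥ 1, |15/(m + 9) − 0| = 15/(m + 9) ≤ 15/m.
We need 15/m < eps, i.e. m > 15/eps.
Take M = 15/eps. If m > M then |15/(m + 9)| ≤ 15/m < eps.

M = 15/eps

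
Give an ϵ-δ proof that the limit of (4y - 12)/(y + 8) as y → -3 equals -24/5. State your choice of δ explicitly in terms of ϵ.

Suppose ϵ > 0. We want δ > 0 with 0 < |y + 3| < δ ⇒ |(4y - 12)/(y + 8) + 24/5| < ϵ.
Combining over a common denominator, (4y - 12)/(y + 8) + 24/5 = [(4y - 12)·5 − (-24)·(y + 8)] / [5·(y + 8)] = 44(y + 3) / (5(y + 8)).
So |(4y - 12)/(y + 8) + 24/5| = 44|y + 3| / (5·|y + 8|).
Restrict δ ≤ 5/2. Then |y + 3| < 5/2 gives |y + 8| = |(y + 3) + 5| ≥ 5 − 5/2 = 5/2.
Hence |(4y - 12)/(y + 8) + 24/5| < 44|y + 3|/(5·(5/2)) = (88/25)|y + 3|, which is < ϵ once |y + 3| < (25/88)ϵ.
Take δ = min(5/2, (25/88)ϵ). Then 0 < |y + 3| < δ forces both bounds, so |(4y - 12)/(y + 8) + 24/5| < ϵ.

δ = min(5/2, (25/88)ϵ)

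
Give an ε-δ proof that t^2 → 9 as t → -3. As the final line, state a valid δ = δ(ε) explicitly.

δ = min(2, ε/8)

Let ε > 0 be given. We seek δ > 0 with 0 < |t + 3| < δ ⇒ |t^2 − 9| < ε.
Factor: t^2 − 9 = (t + 3)(t - 3), so |t^2 − 9| = |t + 3|·|t - 3|.
Restrict δ ≤ 2. Then |t + 3| < 2 gives |t| < 5, so by the triangle inequality |t - 3| ≤ 5 + 3 = 8.
Hence |t^2 − 9| ≤ 8|t + 3|, which is < ε once |t + 3| < ε/8.
Take δ = min(2, ε/8). If 0 < |t + 3| < δ then both bounds hold and |t^2 − 9| ≤ 8|t + 3| < 8·(ε/8) = ε.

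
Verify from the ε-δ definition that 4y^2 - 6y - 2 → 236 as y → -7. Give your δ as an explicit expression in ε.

δ = min(2, ε/70)

Fix ε > 0. We want δ > 0 such that 0 < |y + 7| < δ implies |(4y^2 - 6y - 2) − 236| < ε.
(4y^2 - 6y - 2) − 236 = 4y^2 - 6y - 238 = (y + 7)(4y - 34).
So |(4y^2 - 6y - 2) − 236| = |y + 7|·|4y - 34|.
Assume first that |y + 7| < 2, so |y| < 9. Then |4y - 34| ≤ 4·9 + 34 = 70.
Hence |(4y^2 - 6y - 2) − 236| ≤ 70|y + 7| < ε provided |y + 7| < ε/70.
Take δ = min(2, ε/70). Then 0 < |y + 7| < δ gives both |y + 7| < 2 and |y + 7| < ε/70, so |(4y^2 - 6y - 2) − 236| < ε.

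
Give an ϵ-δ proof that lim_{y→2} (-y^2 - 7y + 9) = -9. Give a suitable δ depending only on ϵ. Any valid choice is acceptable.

δ = min(2, ϵ/13)

Suppose ϵ > 0. We want δ > 0 such that 0 < |y − 2| < δ implies |(-y^2 - 7y + 9) + 9| < ϵ.
(-y^2 - 7y + 9) + 9 = -y^2 - 7y + 18 = (y − 2)(-y - 9).
So |(-y^2 - 7y + 9) + 9| = |y − 2|·|-y - 9|.
Require δ ≤ 2. Then |y − 2| < 2 gives |y| < 4, and by the triangle inequality |-y - 9| ≤ 4 + 9 = 13.
Hence |(-y^2 - 7y + 9) + 9| ≤ 13|y − 2| < ϵ provided |y − 2| < ϵ/13.
Take δ = min(2, ϵ/13). Then 0 < |y − 2| < δ gives both |y − 2| < 2 and |y − 2| < ϵ/13, so |(-y^2 - 7y + 9) + 9| < ϵ.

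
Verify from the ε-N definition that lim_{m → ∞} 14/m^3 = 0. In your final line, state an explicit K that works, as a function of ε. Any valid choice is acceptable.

Suppose ε > 0. For m ≥ 1, |14/m^3 − 0| = 14/m^3.
14/m^3 < ε ⇔ m^3 > 14/ε ⇔ m > (14/ε)^{1/3}.
Take K = (14/ε)^{1/3}. Then m > K implies 14/m^3 < ε.

K = (14/ε)^{1/3}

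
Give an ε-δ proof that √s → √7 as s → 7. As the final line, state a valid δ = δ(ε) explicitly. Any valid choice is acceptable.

δ = min(7, √7·ε)

Let ε > 0 be given. We want δ > 0 such that 0 < |s − 7| < δ implies |√s − √7| < ε.
Rationalise: √s − √7 = (s − 7)/(√s + √7), so |√s − √7| = |s − 7|/(√s + √7).
Restrict δ ≤ 7 so that |s − 7| < 7 forces s > 0, and then √s + √7 > √7.
Hence |√s − √7| < |s − 7|/√7, which is < ε once |s − 7| < √7·ε.
Take δ = min(7, √7·ε). If 0 < |s − 7| < δ then s > 0 and |√s − √7| < |s − 7|/√7 < ε.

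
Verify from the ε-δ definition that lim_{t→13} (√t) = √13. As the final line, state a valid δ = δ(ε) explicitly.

Fix ε > 0. We want δ > 0 such that 0 < |t − 13| < δ implies |√t − √13| < ε.
Multiplying by the conjugate, |√t − √13| = |t − 13|/(√t + √13).
Restrict δ ≤ 13 so that |t − 13| < 13 forces t > 0, and then √t + √13 > √13.
Hence |√t − √13| < |t − 13|/√13, which is < ε once |t − 13| < √13·ε.
Take δ = min(13, √13·ε). If 0 < |t − 13| < δ then t > 0 and |√t − √13| < |t − 13|/√13 < ε.

δ = min(13, √13·ε)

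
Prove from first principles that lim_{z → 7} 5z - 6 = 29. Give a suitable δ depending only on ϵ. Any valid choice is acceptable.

δ = ϵ/5

Suppose ϵ > 0. We need δ > 0 so that 0 < |z − 7| < δ implies |(5z - 6) − 29| < ϵ.
|(5z - 6) − 29| = |5z - 35| = 5|z − 7|.
So 5|z − 7| < ϵ exactly when |z − 7| < ϵ/5.
Take δ = ϵ/5. If 0 < |z − 7| < δ then |(5z - 6) − 29| = 5|z − 7| < 5·(ϵ/5) = ϵ.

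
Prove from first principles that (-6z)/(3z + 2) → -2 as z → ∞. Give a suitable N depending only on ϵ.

N = (4/3)/ϵ

Suppose ϵ > 0. We seek N > 0 such that z > N implies |(-6z)/(3z + 2) + 2| < ϵ.
(-6z)/(3z + 2) + 2 = (3(-6z) − (-6)(3z + 2)) / (3(3z + 2)) = 12/(3(3z + 2)).
For z > 0 we have 3z + 2 > 3z, so |(-6z)/(3z + 2) + 2| = 12/(3(3z + 2)) < 12/(3·3z) = (4/3)/z.
Thus |(-6z)/(3z + 2) + 2| < ϵ whenever z > (4/3)/ϵ.
Take N = (4/3)/ϵ. If z > N then |(-6z)/(3z + 2) + 2| < (4/3)/z < ϵ.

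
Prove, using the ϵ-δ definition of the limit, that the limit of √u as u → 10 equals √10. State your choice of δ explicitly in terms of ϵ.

Let ϵ > 0. We want δ > 0 such that 0 < |u − 10| < δ implies |√u − √10| < ϵ.
Multiplying by the conjugate, |√u − √10| = |u − 10|/(√u + √10).
Restrict δ ≤ 10 so that |u − 10| < 10 forces u > 0, and then √u + √10 > √10.
Hence |√u − √10| < |u − 10|/√10, which is < ϵ once |u − 10| < √10·ϵ.
Take δ = min(10, √10·ϵ). If 0 < |u − 10| < δ then u > 0 and |√u − √10| < |u − 10|/√10 < ϵ.

δ = min(10, √10·ϵ)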